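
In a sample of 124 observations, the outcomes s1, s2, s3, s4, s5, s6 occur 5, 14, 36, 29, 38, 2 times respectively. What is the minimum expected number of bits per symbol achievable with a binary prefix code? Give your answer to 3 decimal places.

Probabilities are the counts divided by 124.
Repeatedly combine the two least-probable nodes; the expected code length is the sum of the merged weights.
merge 1/62 + 5/124 → 7/124
merge 7/124 + 7/62 → 21/124
merge 21/124 + 29/124 → 25/62
merge 9/31 + 19/62 → 37/62
merge 25/62 + 37/62 → 1
L = 7/124 + 21/124 + 25/62 + 37/62 + 1 = 69/31 ≈ 2.226 bits/symbol.

2.226 bits/symbol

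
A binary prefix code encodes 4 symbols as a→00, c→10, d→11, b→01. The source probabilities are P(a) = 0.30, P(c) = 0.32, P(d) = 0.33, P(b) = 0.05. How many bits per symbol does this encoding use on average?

2 bits/symbol

L̄ = Σ pᵢ·ℓᵢ = 0.30·2 + 0.32·2 + 0.33·2 + 0.05·2 = 2 bits/symbol.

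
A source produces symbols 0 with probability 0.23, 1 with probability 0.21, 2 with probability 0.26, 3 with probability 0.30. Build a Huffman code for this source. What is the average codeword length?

Repeatedly combine the two least-probable nodes; the expected code length is the sum of the merged weights.
merge 21/100 + 23/100 → 11/25
merge 13/50 + 3/10 → 14/25
merge 11/25 + 14/25 → 1
L = 11/25 + 14/25 + 1 = 2 bits/symbol.

2 bits/symbol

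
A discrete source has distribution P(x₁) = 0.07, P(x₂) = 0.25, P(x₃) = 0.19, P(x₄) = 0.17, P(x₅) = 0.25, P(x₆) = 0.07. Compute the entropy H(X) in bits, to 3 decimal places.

2.427 bits

H = −Σ pᵢ log₂ pᵢ.
−0.07·log₂(0.07) = 0.2686
−0.25·log₂(0.25) = 0.5000
−0.19·log₂(0.19) = 0.4552
−0.17·log₂(0.17) = 0.4346
−0.25·log₂(0.25) = 0.5000
−0.07·log₂(0.07) = 0.2686
Sum ≈ 2.4269 → 2.427 bits.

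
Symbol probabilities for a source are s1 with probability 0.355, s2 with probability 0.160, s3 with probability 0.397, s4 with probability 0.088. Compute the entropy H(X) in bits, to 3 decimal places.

H = −Σ pᵢ log₂ pᵢ.
−0.355·log₂(0.355) = 0.5304
−0.160·log₂(0.160) = 0.4230
−0.397·log₂(0.397) = 0.5291
−0.088·log₂(0.088) = 0.3086
Sum ≈ 1.7911 → 1.791 bits.

1.791 bits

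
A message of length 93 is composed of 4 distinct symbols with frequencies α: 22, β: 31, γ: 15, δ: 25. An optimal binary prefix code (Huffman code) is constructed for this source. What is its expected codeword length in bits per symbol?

Probabilities are the counts divided by 93.
Repeatedly combine the two least-probable nodes; the expected code length is the sum of the merged weights.
merge 5/31 + 22/93 → 37/93
merge 25/93 + 1/3 → 56/93
merge 37/93 + 56/93 → 1
L = 37/93 + 56/93 + 1 = 2 bits/symbol.

2 bits/symbol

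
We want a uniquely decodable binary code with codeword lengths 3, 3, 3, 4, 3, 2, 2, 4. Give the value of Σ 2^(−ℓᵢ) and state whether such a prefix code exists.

1.125; no

With common denominator 2^4 = 16: Σ 2^(−ℓᵢ) = 2/16 + 2/16 + 2/16 + 1/16 + 2/16 + 4/16 + 4/16 + 1/16 = 18/16 = 1.125.
Kraft's inequality requires Σ ≤ 1; here Σ = 1.125 > 1, so no such prefix code exists.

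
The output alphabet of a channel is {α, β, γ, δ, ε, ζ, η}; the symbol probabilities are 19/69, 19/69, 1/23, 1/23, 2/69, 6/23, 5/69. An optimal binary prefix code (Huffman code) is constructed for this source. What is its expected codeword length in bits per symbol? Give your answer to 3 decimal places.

2.377 bits/symbol

Repeatedly combine the two least-probable nodes; the expected code length is the sum of the merged weights.
merge 2/69 + 1/23 → 5/69
merge 1/23 + 5/69 → 8/69
merge 5/69 + 8/69 → 13/69
merge 13/69 + 6/23 → 31/69
merge 19/69 + 19/69 → 38/69
merge 31/69 + 38/69 → 1
L = 5/69 + 8/69 + 13/69 + 31/69 + 38/69 + 1 = 164/69 ≈ 2.377 bits/symbol.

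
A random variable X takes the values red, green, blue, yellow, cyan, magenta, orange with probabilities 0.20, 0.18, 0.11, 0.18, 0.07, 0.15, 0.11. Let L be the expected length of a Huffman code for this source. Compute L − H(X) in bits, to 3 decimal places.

0.065 bits

Entropy H = −Σ p log₂ p ≈ 2.7347 bits.
Huffman merges: 7/100+11/100→9/50; 11/100+3/20→13/50; 9/50+9/50→9/25; 9/50+1/5→19/50; 13/50+9/25→31/50; 19/50+31/50→1. L = 14/5 ≈ 2.8000.
L − H = 2.8000 − 2.7347 = 0.065 bits.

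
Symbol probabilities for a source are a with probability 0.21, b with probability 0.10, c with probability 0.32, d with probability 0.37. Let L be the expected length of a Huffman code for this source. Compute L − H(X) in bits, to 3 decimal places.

Entropy H = −Σ p log₂ p ≈ 1.8618 bits.
Huffman merges: 1/10+21/100→31/100; 31/100+8/25→63/100; 37/100+63/100→1. L = 97/50 ≈ 1.9400.
L − H = 1.9400 − 1.8618 = 0.078 bits.

0.078 bits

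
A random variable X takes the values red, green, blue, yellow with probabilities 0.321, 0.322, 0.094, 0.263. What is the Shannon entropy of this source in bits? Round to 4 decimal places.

H = −Σ pᵢ log₂ pᵢ.
−0.321·log₂(0.321) = 0.5262
−0.322·log₂(0.322) = 0.5264
−0.094·log₂(0.094) = 0.3207
−0.263·log₂(0.263) = 0.5068
Sum ≈ 1.8801 → 1.8801 bits.

1.8801 bits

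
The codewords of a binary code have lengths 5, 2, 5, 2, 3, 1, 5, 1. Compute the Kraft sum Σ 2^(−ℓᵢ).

With common denominator 2^5 = 32: Σ 2^(−ℓᵢ) = 1/32 + 8/32 + 1/32 + 8/32 + 4/32 + 16/32 + 1/32 + 16/32 = 55/32 = 1.71875.

1.71875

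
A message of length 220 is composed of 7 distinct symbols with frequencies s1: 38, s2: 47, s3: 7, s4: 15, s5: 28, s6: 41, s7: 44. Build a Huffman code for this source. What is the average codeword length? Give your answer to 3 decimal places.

Probabilities are the counts divided by 220.
Repeatedly combine the two least-probable nodes; the expected code length is the sum of the merged weights.
merge 7/220 + 3/44 → 1/10
merge 1/10 + 7/55 → 5/22
merge 19/110 + 41/220 → 79/220
merge 1/5 + 47/220 → 91/220
merge 5/22 + 79/220 → 129/220
merge 91/220 + 129/220 → 1
L = 1/10 + 5/22 + 79/220 + 91/220 + 129/220 + 1 = 591/220 ≈ 2.686 bits/symbol.

2.686 bits/symbol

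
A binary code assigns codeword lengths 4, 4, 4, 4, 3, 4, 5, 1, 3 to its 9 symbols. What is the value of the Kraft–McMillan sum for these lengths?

1.09375

With common denominator 2^5 = 32: Σ 2^(−ℓᵢ) = 2/32 + 2/32 + 2/32 + 2/32 + 4/32 + 2/32 + 1/32 + 16/32 + 4/32 = 35/32 = 1.09375.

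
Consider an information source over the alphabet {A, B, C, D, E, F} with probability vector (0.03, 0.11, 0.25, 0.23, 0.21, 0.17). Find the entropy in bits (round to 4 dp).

H = −Σ pᵢ log₂ pᵢ.
−0.03·log₂(0.03) = 0.1518
−0.11·log₂(0.11) = 0.3503
−0.25·log₂(0.25) = 0.5000
−0.23·log₂(0.23) = 0.4877
−0.21·log₂(0.21) = 0.4728
−0.17·log₂(0.17) = 0.4346
Sum ≈ 2.3971 → 2.3971 bits.

2.3971 bits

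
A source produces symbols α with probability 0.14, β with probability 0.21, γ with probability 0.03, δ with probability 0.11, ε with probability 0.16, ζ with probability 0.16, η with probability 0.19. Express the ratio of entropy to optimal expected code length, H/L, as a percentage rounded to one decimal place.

97.6%

Entropy H = −Σ p log₂ p ≈ 2.6732 bits.
Huffman merges: 3/100+11/100→7/50; 7/50+7/50→7/25; 4/25+4/25→8/25; 19/100+21/100→2/5; 7/25+8/25→3/5; 2/5+3/5→1. L = 137/50 ≈ 2.7400.
Efficiency = H/L = 2.6732/2.7400 = 97.6%.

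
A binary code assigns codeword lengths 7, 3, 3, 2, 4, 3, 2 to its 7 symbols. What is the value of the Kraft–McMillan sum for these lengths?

With common denominator 2^7 = 128: Σ 2^(−ℓᵢ) = 1/128 + 16/128 + 16/128 + 32/128 + 8/128 + 16/128 + 32/128 = 121/128 = 0.9453125.

0.9453125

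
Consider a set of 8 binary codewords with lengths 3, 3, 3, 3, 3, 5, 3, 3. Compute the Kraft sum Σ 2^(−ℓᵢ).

With common denominator 2^5 = 32: Σ 2^(−ℓᵢ) = 4/32 + 4/32 + 4/32 + 4/32 + 4/32 + 1/32 + 4/32 + 4/32 = 29/32 = 0.90625.

0.90625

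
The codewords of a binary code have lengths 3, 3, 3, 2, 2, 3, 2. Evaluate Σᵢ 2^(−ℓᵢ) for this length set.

With common denominator 2^3 = 8: Σ 2^(−ℓᵢ) = 1/8 + 1/8 + 1/8 + 2/8 + 2/8 + 1/8 + 2/8 = 10/8 = 1.25.

1.25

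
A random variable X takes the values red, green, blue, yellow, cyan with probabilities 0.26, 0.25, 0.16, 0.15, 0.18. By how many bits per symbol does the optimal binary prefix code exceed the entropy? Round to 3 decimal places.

Entropy H = −Σ p log₂ p ≈ 2.2842 bits.
Huffman merges: 3/20+4/25→31/100; 9/50+1/4→43/100; 13/50+31/100→57/100; 43/100+57/100→1. L = 231/100 ≈ 2.3100.
L − H = 2.3100 − 2.2842 = 0.026 bits.

0.026 bits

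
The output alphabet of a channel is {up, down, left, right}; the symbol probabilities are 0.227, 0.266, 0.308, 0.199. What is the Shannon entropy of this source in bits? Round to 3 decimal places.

1.981 bits

H = −Σ pᵢ log₂ pᵢ.
−0.227·log₂(0.227) = 0.4856
−0.266·log₂(0.266) = 0.5082
−0.308·log₂(0.308) = 0.5233
−0.199·log₂(0.199) = 0.4635
Sum ≈ 1.9806 → 1.981 bits.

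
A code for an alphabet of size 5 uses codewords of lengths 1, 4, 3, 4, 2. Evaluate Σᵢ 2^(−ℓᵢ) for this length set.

1

With common denominator 2^4 = 16: Σ 2^(−ℓᵢ) = 8/16 + 1/16 + 2/16 + 1/16 + 4/16 = 16/16 = 1.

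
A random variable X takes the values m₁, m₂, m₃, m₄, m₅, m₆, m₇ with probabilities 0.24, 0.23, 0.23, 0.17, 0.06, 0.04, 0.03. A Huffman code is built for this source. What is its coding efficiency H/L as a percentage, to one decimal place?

Entropy H = −Σ p log₂ p ≈ 2.4851 bits.
Huffman merges: 3/100+1/25→7/100; 3/50+7/100→13/100; 13/100+17/100→3/10; 23/100+23/100→23/50; 6/25+3/10→27/50; 23/50+27/50→1. L = 5/2 ≈ 2.5000.
Efficiency = H/L = 2.4851/2.5000 = 99.4%.

99.4%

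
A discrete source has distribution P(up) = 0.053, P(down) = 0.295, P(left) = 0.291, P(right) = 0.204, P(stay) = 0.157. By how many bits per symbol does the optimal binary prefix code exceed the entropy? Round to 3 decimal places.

0.060 bits

Entropy H = −Σ p log₂ p ≈ 2.1496 bits.
Huffman merges: 53/1000+157/1000→21/100; 51/250+21/100→207/500; 291/1000+59/200→293/500; 207/500+293/500→1. L = 221/100 ≈ 2.2100.
L − H = 2.2100 − 2.1496 = 0.060 bits.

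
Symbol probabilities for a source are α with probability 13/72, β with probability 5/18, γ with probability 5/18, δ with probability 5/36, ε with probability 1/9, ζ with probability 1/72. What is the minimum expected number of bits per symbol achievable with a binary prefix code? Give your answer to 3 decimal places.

2.389 bits/symbol

Repeatedly combine the two least-probable nodes; the expected code length is the sum of the merged weights.
merge 1/72 + 1/9 → 1/8
merge 1/8 + 5/36 → 19/72
merge 13/72 + 19/72 → 4/9
merge 5/18 + 5/18 → 5/9
merge 4/9 + 5/9 → 1
L = 1/8 + 19/72 + 4/9 + 5/9 + 1 = 43/18 ≈ 2.389 bits/symbol.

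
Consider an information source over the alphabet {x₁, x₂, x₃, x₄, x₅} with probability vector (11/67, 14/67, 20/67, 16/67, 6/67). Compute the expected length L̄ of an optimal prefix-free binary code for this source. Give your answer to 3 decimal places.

2.254 bits/symbol

Repeatedly combine the two least-probable nodes; the expected code length is the sum of the merged weights.
merge 6/67 + 11/67 → 17/67
merge 14/67 + 16/67 → 30/67
merge 17/67 + 20/67 → 37/67
merge 30/67 + 37/67 → 1
L = 17/67 + 30/67 + 37/67 + 1 = 151/67 ≈ 2.254 bits/symbol.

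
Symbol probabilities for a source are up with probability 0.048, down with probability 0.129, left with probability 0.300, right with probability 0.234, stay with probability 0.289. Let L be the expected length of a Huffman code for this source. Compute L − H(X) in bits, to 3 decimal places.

Entropy H = −Σ p log₂ p ≈ 2.1204 bits.
Huffman merges: 6/125+129/1000→177/1000; 177/1000+117/500→411/1000; 289/1000+3/10→589/1000; 411/1000+589/1000→1. L = 2177/1000 ≈ 2.1770.
L − H = 2.1770 − 2.1204 = 0.057 bits.

0.057 bits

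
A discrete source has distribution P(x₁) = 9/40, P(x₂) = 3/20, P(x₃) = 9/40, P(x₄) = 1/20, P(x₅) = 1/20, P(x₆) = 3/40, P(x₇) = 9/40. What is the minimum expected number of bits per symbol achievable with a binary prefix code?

Repeatedly combine the two least-probable nodes; the expected code length is the sum of the merged weights.
merge 1/20 + 1/20 → 1/10
merge 3/40 + 1/10 → 7/40
merge 3/20 + 7/40 → 13/40
merge 9/40 + 9/40 → 9/20
merge 9/40 + 13/40 → 11/20
merge 9/20 + 11/20 → 1
L = 1/10 + 7/40 + 13/40 + 9/20 + 11/20 + 1 = 13/5 = 2.6 bits/symbol.

2.6 bits/symbol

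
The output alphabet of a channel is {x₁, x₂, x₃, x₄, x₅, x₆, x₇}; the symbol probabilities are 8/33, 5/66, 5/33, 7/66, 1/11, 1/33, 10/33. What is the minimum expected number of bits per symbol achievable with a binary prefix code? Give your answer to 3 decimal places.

Repeatedly combine the two least-probable nodes; the expected code length is the sum of the merged weights.
merge 1/33 + 5/66 → 7/66
merge 1/11 + 7/66 → 13/66
merge 7/66 + 5/33 → 17/66
merge 13/66 + 8/33 → 29/66
merge 17/66 + 10/33 → 37/66
merge 29/66 + 37/66 → 1
L = 7/66 + 13/66 + 17/66 + 29/66 + 37/66 + 1 = 169/66 ≈ 2.561 bits/symbol.

2.561 bits/symbol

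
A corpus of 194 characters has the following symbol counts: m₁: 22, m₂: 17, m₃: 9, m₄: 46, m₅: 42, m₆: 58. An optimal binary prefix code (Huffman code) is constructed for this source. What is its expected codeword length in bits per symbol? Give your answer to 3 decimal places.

Probabilities are the counts divided by 194.
Repeatedly combine the two least-probable nodes; the expected code length is the sum of the merged weights.
merge 9/194 + 17/194 → 13/97
merge 11/97 + 13/97 → 24/97
merge 21/97 + 23/97 → 44/97
merge 24/97 + 29/97 → 53/97
merge 44/97 + 53/97 → 1
L = 13/97 + 24/97 + 44/97 + 53/97 + 1 = 231/97 ≈ 2.381 bits/symbol.

2.381 bits/symbol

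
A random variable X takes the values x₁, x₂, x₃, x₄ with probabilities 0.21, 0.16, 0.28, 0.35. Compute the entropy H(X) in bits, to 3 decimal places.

H = −Σ pᵢ log₂ pᵢ.
−0.21·log₂(0.21) = 0.4728
−0.16·log₂(0.16) = 0.4230
−0.28·log₂(0.28) = 0.5142
−0.35·log₂(0.35) = 0.5301
Sum ≈ 1.9402 → 1.940 bits.

1.940 bits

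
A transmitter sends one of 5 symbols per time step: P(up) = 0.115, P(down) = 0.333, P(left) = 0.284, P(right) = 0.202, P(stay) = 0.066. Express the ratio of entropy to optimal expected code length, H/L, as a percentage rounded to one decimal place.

97.6%

Entropy H = −Σ p log₂ p ≈ 2.1278 bits.
Huffman merges: 33/500+23/200→181/1000; 181/1000+101/500→383/1000; 71/250+333/1000→617/1000; 383/1000+617/1000→1. L = 2181/1000 ≈ 2.1810.
Efficiency = H/L = 2.1278/2.1810 = 97.6%.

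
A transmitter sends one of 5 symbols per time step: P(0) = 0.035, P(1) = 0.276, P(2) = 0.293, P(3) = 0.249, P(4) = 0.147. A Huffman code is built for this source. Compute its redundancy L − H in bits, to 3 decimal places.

Entropy H = −Σ p log₂ p ≈ 2.1069 bits.
Huffman merges: 7/200+147/1000→91/500; 91/500+249/1000→431/1000; 69/250+293/1000→569/1000; 431/1000+569/1000→1. L = 1091/500 ≈ 2.1820.
L − H = 2.1820 − 2.1069 = 0.075 bits.

0.075 bits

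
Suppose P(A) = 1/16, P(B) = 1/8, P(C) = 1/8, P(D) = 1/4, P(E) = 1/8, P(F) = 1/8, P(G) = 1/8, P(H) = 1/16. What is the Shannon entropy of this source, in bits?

2.875 bits

Each probability is a power of 1/2, so log₂(1/p) is an integer.
H = Σ p·log₂(1/p) = 1/16·4 + 1/8·3 + 1/8·3 + 1/4·2 + 1/8·3 + 1/8·3 + 1/8·3 + 1/16·4 = 2.875 bits.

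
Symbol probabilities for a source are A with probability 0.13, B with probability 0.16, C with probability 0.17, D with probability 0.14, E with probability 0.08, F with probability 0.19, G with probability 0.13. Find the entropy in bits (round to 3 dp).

2.767 bits

H = −Σ pᵢ log₂ pᵢ.
−0.13·log₂(0.13) = 0.3826
−0.16·log₂(0.16) = 0.4230
−0.17·log₂(0.17) = 0.4346
−0.14·log₂(0.14) = 0.3971
−0.08·log₂(0.08) = 0.2915
−0.19·log₂(0.19) = 0.4552
−0.13·log₂(0.13) = 0.3826
Sum ≈ 2.7667 → 2.767 bits.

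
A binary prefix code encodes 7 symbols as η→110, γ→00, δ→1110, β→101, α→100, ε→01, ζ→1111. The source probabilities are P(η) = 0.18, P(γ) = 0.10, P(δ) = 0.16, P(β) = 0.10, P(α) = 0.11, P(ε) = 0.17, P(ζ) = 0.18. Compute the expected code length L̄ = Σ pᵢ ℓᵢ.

L̄ = Σ pᵢ·ℓᵢ = 0.18·3 + 0.10·2 + 0.16·4 + 0.10·3 + 0.11·3 + 0.17·2 + 0.18·4 = 3.07 bits/symbol.

3.07 bits/symbol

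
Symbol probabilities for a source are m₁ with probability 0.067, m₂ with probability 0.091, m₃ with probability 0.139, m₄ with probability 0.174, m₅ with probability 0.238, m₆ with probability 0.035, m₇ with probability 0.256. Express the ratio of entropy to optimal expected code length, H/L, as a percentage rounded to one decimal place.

Entropy H = −Σ p log₂ p ≈ 2.5761 bits.
Huffman merges: 7/200+67/1000→51/500; 91/1000+51/500→193/1000; 139/1000+87/500→313/1000; 193/1000+119/500→431/1000; 32/125+313/1000→569/1000; 431/1000+569/1000→1. L = 326/125 ≈ 2.6080.
Efficiency = H/L = 2.5761/2.6080 = 98.8%.

98.8%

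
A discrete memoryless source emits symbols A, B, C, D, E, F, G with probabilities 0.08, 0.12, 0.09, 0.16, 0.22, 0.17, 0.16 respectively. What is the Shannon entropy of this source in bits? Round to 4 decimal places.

H = −Σ pᵢ log₂ pᵢ.
−0.08·log₂(0.08) = 0.2915
−0.12·log₂(0.12) = 0.3671
−0.09·log₂(0.09) = 0.3127
−0.16·log₂(0.16) = 0.4230
−0.22·log₂(0.22) = 0.4806
−0.17·log₂(0.17) = 0.4346
−0.16·log₂(0.16) = 0.4230
Sum ≈ 2.7324 → 2.7324 bits.

2.7324 bits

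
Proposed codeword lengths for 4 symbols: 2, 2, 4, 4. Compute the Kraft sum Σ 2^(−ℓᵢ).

With common denominator 2^4 = 16: Σ 2^(−ℓᵢ) = 4/16 + 4/16 + 1/16 + 1/16 = 10/16 = 0.625.

0.625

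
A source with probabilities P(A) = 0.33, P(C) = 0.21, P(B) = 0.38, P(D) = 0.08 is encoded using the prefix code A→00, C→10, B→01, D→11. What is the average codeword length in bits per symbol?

L̄ = Σ pᵢ·ℓᵢ = 0.33·2 + 0.21·2 + 0.38·2 + 0.08·2 = 2 bits/symbol.

2 bits/symbol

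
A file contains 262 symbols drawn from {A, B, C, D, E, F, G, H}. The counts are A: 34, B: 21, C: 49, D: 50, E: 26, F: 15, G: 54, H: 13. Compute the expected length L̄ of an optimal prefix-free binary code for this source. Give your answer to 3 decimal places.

2.889 bits/symbol

Probabilities are the counts divided by 262.
Repeatedly combine the two least-probable nodes; the expected code length is the sum of the merged weights.
merge 13/262 + 15/262 → 14/131
merge 21/262 + 13/131 → 47/262
merge 14/131 + 17/131 → 31/131
merge 47/262 + 49/262 → 48/131
merge 25/131 + 27/131 → 52/131
merge 31/131 + 48/131 → 79/131
merge 52/131 + 79/131 → 1
L = 14/131 + 47/262 + 31/131 + 48/131 + 52/131 + 79/131 + 1 = 757/262 ≈ 2.889 bits/symbol.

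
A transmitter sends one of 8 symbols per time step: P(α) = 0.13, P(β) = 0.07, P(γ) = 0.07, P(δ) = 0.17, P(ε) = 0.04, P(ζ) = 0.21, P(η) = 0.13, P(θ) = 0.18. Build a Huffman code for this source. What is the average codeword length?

2.9 bits/symbol

Repeatedly combine the two least-probable nodes; the expected code length is the sum of the merged weights.
merge 1/25 + 7/100 → 11/100
merge 7/100 + 11/100 → 9/50
merge 13/100 + 13/100 → 13/50
merge 17/100 + 9/50 → 7/20
merge 9/50 + 21/100 → 39/100
merge 13/50 + 7/20 → 61/100
merge 39/100 + 61/100 → 1
L = 11/100 + 9/50 + 13/50 + 7/20 + 39/100 + 61/100 + 1 = 29/10 = 2.9 bits/symbol.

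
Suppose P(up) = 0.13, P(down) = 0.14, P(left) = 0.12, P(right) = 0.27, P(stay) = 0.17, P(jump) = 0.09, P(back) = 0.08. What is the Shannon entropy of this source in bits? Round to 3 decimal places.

H = −Σ pᵢ log₂ pᵢ.
−0.13·log₂(0.13) = 0.3826
−0.14·log₂(0.14) = 0.3971
−0.12·log₂(0.12) = 0.3671
−0.27·log₂(0.27) = 0.5100
−0.17·log₂(0.17) = 0.4346
−0.09·log₂(0.09) = 0.3127
−0.08·log₂(0.08) = 0.2915
Sum ≈ 2.6956 → 2.696 bits.

2.696 bits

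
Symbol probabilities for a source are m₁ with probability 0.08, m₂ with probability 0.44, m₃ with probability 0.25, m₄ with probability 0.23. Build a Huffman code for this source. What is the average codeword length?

1.87 bits/symbol

Repeatedly combine the two least-probable nodes; the expected code length is the sum of the merged weights.
merge 2/25 + 23/100 → 31/100
merge 1/4 + 31/100 → 14/25
merge 11/25 + 14/25 → 1
L = 31/100 + 14/25 + 1 = 187/100 = 1.87 bits/symbol.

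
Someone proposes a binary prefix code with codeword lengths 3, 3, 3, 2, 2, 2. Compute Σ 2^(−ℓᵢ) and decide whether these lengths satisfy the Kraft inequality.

1.125; no

With common denominator 2^3 = 8: Σ 2^(−ℓᵢ) = 1/8 + 1/8 + 1/8 + 2/8 + 2/8 + 2/8 = 9/8 = 1.125.
Kraft's inequality requires Σ ≤ 1; here Σ = 1.125 > 1, so no such prefix code exists.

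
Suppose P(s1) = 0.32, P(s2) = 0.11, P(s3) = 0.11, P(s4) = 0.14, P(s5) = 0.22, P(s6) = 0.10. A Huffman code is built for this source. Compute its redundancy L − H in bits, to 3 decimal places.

0.024 bits

Entropy H = −Σ p log₂ p ≈ 2.4365 bits.
Huffman merges: 1/10+11/100→21/100; 11/100+7/50→1/4; 21/100+11/50→43/100; 1/4+8/25→57/100; 43/100+57/100→1. L = 123/50 ≈ 2.4600.
L − H = 2.4600 − 2.4365 = 0.024 bits.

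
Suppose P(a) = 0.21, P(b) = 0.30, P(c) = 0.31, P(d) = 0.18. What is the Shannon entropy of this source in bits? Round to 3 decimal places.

H = −Σ pᵢ log₂ pᵢ.
−0.21·log₂(0.21) = 0.4728
−0.30·log₂(0.30) = 0.5211
−0.31·log₂(0.31) = 0.5238
−0.18·log₂(0.18) = 0.4453
Sum ≈ 1.9630 → 1.963 bits.

1.963 bits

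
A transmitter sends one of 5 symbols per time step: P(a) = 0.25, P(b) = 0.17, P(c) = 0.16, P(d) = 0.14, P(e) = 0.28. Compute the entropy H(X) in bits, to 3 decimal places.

H = −Σ pᵢ log₂ pᵢ.
−0.25·log₂(0.25) = 0.5000
−0.17·log₂(0.17) = 0.4346
−0.16·log₂(0.16) = 0.4230
−0.14·log₂(0.14) = 0.3971
−0.28·log₂(0.28) = 0.5142
Sum ≈ 2.2689 → 2.269 bits.

2.269 bits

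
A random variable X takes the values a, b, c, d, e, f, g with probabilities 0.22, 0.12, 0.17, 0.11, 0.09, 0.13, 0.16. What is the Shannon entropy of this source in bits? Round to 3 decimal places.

H = −Σ pᵢ log₂ pᵢ.
−0.22·log₂(0.22) = 0.4806
−0.12·log₂(0.12) = 0.3671
−0.17·log₂(0.17) = 0.4346
−0.11·log₂(0.11) = 0.3503
−0.09·log₂(0.09) = 0.3127
−0.13·log₂(0.13) = 0.3826
−0.16·log₂(0.16) = 0.4230
Sum ≈ 2.7508 → 2.751 bits.

2.751 bits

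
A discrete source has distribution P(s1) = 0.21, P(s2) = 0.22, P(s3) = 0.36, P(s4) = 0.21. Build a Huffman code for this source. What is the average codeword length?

Repeatedly combine the two least-probable nodes; the expected code length is the sum of the merged weights.
merge 21/100 + 21/100 → 21/50
merge 11/50 + 9/25 → 29/50
merge 21/50 + 29/50 → 1
L = 21/50 + 29/50 + 1 = 2 bits/symbol.

2 bits/symbol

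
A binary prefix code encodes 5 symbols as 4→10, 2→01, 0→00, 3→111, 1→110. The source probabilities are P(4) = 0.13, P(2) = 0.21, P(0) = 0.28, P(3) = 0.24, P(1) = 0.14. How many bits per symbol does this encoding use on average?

2.38 bits/symbol

L̄ = Σ pᵢ·ℓᵢ = 0.13·2 + 0.21·2 + 0.28·2 + 0.24·3 + 0.14·3 = 2.38 bits/symbol.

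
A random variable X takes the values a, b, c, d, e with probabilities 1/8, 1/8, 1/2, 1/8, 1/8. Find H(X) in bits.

Each probability is a power of 1/2, so log₂(1/p) is an integer.
H = Σ p·log₂(1/p) = 1/8·3 + 1/8·3 + 1/2·1 + 1/8·3 + 1/8·3 = 2 bits.

2 bits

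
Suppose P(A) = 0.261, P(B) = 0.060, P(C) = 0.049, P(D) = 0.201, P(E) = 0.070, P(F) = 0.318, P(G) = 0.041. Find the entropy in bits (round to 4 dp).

2.4109 bits

H = −Σ pᵢ log₂ pᵢ.
−0.261·log₂(0.261) = 0.5058
−0.060·log₂(0.060) = 0.2435
−0.049·log₂(0.049) = 0.2132
−0.201·log₂(0.201) = 0.4653
−0.070·log₂(0.070) = 0.2686
−0.318·log₂(0.318) = 0.5256
−0.041·log₂(0.041) = 0.1889
Sum ≈ 2.4109 → 2.4109 bits.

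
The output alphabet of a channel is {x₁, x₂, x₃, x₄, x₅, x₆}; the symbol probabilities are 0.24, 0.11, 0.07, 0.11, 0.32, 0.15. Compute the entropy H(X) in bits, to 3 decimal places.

2.400 bits

H = −Σ pᵢ log₂ pᵢ.
−0.24·log₂(0.24) = 0.4941
−0.11·log₂(0.11) = 0.3503
−0.07·log₂(0.07) = 0.2686
−0.11·log₂(0.11) = 0.3503
−0.32·log₂(0.32) = 0.5260
−0.15·log₂(0.15) = 0.4105
Sum ≈ 2.3998 → 2.400 bits.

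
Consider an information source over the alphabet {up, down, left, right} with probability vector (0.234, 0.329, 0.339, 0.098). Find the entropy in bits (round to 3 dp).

H = −Σ pᵢ log₂ pᵢ.
−0.234·log₂(0.234) = 0.4903
−0.329·log₂(0.329) = 0.5277
−0.339·log₂(0.339) = 0.5291
−0.098·log₂(0.098) = 0.3284
Sum ≈ 1.8755 → 1.875 bits.

1.875 bits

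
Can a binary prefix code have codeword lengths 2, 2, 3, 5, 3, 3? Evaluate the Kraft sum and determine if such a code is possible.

0.90625; yes

With common denominator 2^5 = 32: Σ 2^(−ℓᵢ) = 8/32 + 8/32 + 4/32 + 1/32 + 4/32 + 4/32 = 29/32 = 0.90625.
Kraft's inequality requires Σ ≤ 1; here Σ = 0.90625 ≤ 1, so such a prefix code exists.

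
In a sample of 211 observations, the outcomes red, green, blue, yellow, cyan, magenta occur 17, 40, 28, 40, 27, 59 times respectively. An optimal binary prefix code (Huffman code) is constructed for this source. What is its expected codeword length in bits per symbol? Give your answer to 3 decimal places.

2.531 bits/symbol

Probabilities are the counts divided by 211.
Repeatedly combine the two least-probable nodes; the expected code length is the sum of the merged weights.
merge 17/211 + 27/211 → 44/211
merge 28/211 + 40/211 → 68/211
merge 40/211 + 44/211 → 84/211
merge 59/211 + 68/211 → 127/211
merge 84/211 + 127/211 → 1
L = 44/211 + 68/211 + 84/211 + 127/211 + 1 = 534/211 ≈ 2.531 bits/symbol.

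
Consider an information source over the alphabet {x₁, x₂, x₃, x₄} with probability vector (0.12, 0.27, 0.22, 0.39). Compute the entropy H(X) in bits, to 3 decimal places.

H = −Σ pᵢ log₂ pᵢ.
−0.12·log₂(0.12) = 0.3671
−0.27·log₂(0.27) = 0.5100
−0.22·log₂(0.22) = 0.4806
−0.39·log₂(0.39) = 0.5298
Sum ≈ 1.8875 → 1.887 bits.

1.887 bits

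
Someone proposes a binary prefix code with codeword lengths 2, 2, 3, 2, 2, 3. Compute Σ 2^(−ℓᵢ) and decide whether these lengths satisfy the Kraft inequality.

With common denominator 2^3 = 8: Σ 2^(−ℓᵢ) = 2/8 + 2/8 + 1/8 + 2/8 + 2/8 + 1/8 = 10/8 = 1.25.
Kraft's inequality requires Σ ≤ 1; here Σ = 1.25 > 1, so no such prefix code exists.

1.25; no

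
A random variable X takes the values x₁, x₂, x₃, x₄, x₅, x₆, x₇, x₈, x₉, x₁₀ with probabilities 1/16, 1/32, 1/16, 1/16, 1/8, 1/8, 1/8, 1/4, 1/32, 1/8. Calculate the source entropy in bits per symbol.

3.0625 bits

Each probability is a power of 1/2, so log₂(1/p) is an integer.
H = Σ p·log₂(1/p) = 1/16·4 + 1/32·5 + 1/16·4 + 1/16·4 + 1/8·3 + 1/8·3 + 1/8·3 + 1/4·2 + 1/32·5 + 1/8·3 = 3.0625 bits.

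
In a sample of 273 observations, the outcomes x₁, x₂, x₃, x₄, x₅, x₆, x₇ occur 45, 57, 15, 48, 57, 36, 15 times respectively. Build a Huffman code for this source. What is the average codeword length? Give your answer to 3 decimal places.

2.692 bits/symbol

Probabilities are the counts divided by 273.
Repeatedly combine the two least-probable nodes; the expected code length is the sum of the merged weights.
merge 5/91 + 5/91 → 10/91
merge 10/91 + 12/91 → 22/91
merge 15/91 + 16/91 → 31/91
merge 19/91 + 19/91 → 38/91
merge 22/91 + 31/91 → 53/91
merge 38/91 + 53/91 → 1
L = 10/91 + 22/91 + 31/91 + 38/91 + 53/91 + 1 = 35/13 ≈ 2.692 bits/symbol.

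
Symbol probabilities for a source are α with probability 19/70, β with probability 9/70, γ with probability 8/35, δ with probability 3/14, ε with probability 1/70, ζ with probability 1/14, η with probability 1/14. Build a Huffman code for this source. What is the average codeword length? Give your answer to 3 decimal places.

Repeatedly combine the two least-probable nodes; the expected code length is the sum of the merged weights.
merge 1/70 + 1/14 → 3/35
merge 1/14 + 3/35 → 11/70
merge 9/70 + 11/70 → 2/7
merge 3/14 + 8/35 → 31/70
merge 19/70 + 2/7 → 39/70
merge 31/70 + 39/70 → 1
L = 3/35 + 11/70 + 2/7 + 31/70 + 39/70 + 1 = 177/70 ≈ 2.529 bits/symbol.

2.529 bits/symbol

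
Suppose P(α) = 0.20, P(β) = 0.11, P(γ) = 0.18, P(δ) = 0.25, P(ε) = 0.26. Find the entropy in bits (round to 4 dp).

2.2653 bits

H = −Σ pᵢ log₂ pᵢ.
−0.20·log₂(0.20) = 0.4644
−0.11·log₂(0.11) = 0.3503
−0.18·log₂(0.18) = 0.4453
−0.25·log₂(0.25) = 0.5000
−0.26·log₂(0.26) = 0.5053
Sum ≈ 2.2653 → 2.2653 bits.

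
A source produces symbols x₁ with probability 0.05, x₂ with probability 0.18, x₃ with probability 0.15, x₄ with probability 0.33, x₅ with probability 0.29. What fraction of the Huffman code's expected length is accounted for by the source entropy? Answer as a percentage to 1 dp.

Entropy H = −Σ p log₂ p ≈ 2.1177 bits.
Huffman merges: 1/20+3/20→1/5; 9/50+1/5→19/50; 29/100+33/100→31/50; 19/50+31/50→1. L = 11/5 ≈ 2.2000.
Efficiency = H/L = 2.1177/2.2000 = 96.3%.

96.3%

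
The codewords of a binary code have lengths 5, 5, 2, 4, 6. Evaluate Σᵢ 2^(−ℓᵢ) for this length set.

0.390625

With common denominator 2^6 = 64: Σ 2^(−ℓᵢ) = 2/64 + 2/64 + 16/64 + 4/64 + 1/64 = 25/64 = 0.390625.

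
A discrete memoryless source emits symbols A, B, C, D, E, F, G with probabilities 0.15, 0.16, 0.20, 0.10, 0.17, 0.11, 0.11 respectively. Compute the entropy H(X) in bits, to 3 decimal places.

H = −Σ pᵢ log₂ pᵢ.
−0.15·log₂(0.15) = 0.4105
−0.16·log₂(0.16) = 0.4230
−0.20·log₂(0.20) = 0.4644
−0.10·log₂(0.10) = 0.3322
−0.17·log₂(0.17) = 0.4346
−0.11·log₂(0.11) = 0.3503
−0.11·log₂(0.11) = 0.3503
Sum ≈ 2.7653 → 2.765 bits.

2.765 bits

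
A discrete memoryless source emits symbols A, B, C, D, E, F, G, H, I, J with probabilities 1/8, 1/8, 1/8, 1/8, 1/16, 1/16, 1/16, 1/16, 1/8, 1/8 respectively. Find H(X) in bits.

3.25 bits

Each probability is a power of 1/2, so log₂(1/p) is an integer.
H = Σ p·log₂(1/p) = 1/8·3 + 1/8·3 + 1/8·3 + 1/8·3 + 1/16·4 + 1/16·4 + 1/16·4 + 1/16·4 + 1/8·3 + 1/8·3 = 3.25 bits.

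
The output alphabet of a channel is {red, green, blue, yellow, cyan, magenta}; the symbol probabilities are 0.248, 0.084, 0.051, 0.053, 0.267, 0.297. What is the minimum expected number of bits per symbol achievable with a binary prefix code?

2.292 bits/symbol

Repeatedly combine the two least-probable nodes; the expected code length is the sum of the merged weights.
merge 51/1000 + 53/1000 → 13/125
merge 21/250 + 13/125 → 47/250
merge 47/250 + 31/125 → 109/250
merge 267/1000 + 297/1000 → 141/250
merge 109/250 + 141/250 → 1
L = 13/125 + 47/250 + 109/250 + 141/250 + 1 = 573/250 = 2.292 bits/symbol.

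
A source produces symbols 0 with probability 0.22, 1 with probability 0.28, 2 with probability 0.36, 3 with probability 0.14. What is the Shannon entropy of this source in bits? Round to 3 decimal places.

H = −Σ pᵢ log₂ pᵢ.
−0.22·log₂(0.22) = 0.4806
−0.28·log₂(0.28) = 0.5142
−0.36·log₂(0.36) = 0.5306
−0.14·log₂(0.14) = 0.3971
Sum ≈ 1.9225 → 1.923 bits.

1.923 bits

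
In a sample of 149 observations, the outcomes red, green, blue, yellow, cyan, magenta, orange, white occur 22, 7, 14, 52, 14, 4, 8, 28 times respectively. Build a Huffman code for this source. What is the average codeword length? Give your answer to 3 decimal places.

2.664 bits/symbol

Probabilities are the counts divided by 149.
Repeatedly combine the two least-probable nodes; the expected code length is the sum of the merged weights.
merge 4/149 + 7/149 → 11/149
merge 8/149 + 11/149 → 19/149
merge 14/149 + 14/149 → 28/149
merge 19/149 + 22/149 → 41/149
merge 28/149 + 28/149 → 56/149
merge 41/149 + 52/149 → 93/149
merge 56/149 + 93/149 → 1
L = 11/149 + 19/149 + 28/149 + 41/149 + 56/149 + 93/149 + 1 = 397/149 ≈ 2.664 bits/symbol.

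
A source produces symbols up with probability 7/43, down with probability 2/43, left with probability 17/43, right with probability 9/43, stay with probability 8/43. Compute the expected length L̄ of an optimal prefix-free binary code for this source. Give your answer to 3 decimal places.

Repeatedly combine the two least-probable nodes; the expected code length is the sum of the merged weights.
merge 2/43 + 7/43 → 9/43
merge 8/43 + 9/43 → 17/43
merge 9/43 + 17/43 → 26/43
merge 17/43 + 26/43 → 1
L = 9/43 + 17/43 + 26/43 + 1 = 95/43 ≈ 2.209 bits/symbol.

2.209 bits/symbol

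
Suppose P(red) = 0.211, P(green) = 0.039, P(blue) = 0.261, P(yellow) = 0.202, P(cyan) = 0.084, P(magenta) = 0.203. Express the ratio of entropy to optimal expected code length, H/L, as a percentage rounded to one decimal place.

Entropy H = −Σ p log₂ p ≈ 2.3952 bits.
Huffman merges: 39/1000+21/250→123/1000; 123/1000+101/500→13/40; 203/1000+211/1000→207/500; 261/1000+13/40→293/500; 207/500+293/500→1. L = 306/125 ≈ 2.4480.
Efficiency = H/L = 2.3952/2.4480 = 97.8%.

97.8%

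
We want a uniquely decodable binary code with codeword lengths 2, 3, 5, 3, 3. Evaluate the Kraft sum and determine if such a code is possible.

With common denominator 2^5 = 32: Σ 2^(−ℓᵢ) = 8/32 + 4/32 + 1/32 + 4/32 + 4/32 = 21/32 = 0.65625.
Kraft's inequality requires Σ ≤ 1; here Σ = 0.65625 ≤ 1, so such a prefix code exists.

0.65625; yes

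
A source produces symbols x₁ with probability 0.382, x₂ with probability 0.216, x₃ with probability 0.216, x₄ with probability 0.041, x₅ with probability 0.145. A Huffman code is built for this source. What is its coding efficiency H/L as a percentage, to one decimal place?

Entropy H = −Σ p log₂ p ≈ 2.0783 bits.
Huffman merges: 41/1000+29/200→93/500; 93/500+27/125→201/500; 27/125+191/500→299/500; 201/500+299/500→1. L = 1093/500 ≈ 2.1860.
Efficiency = H/L = 2.0783/2.1860 = 95.1%.

95.1%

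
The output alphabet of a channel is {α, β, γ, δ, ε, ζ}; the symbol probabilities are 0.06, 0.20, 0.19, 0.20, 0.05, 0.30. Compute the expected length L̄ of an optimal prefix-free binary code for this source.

Repeatedly combine the two least-probable nodes; the expected code length is the sum of the merged weights.
merge 1/20 + 3/50 → 11/100
merge 11/100 + 19/100 → 3/10
merge 1/5 + 1/5 → 2/5
merge 3/10 + 3/10 → 3/5
merge 2/5 + 3/5 → 1
L = 11/100 + 3/10 + 2/5 + 3/5 + 1 = 241/100 = 2.41 bits/symbol.

2.41 bits/symbol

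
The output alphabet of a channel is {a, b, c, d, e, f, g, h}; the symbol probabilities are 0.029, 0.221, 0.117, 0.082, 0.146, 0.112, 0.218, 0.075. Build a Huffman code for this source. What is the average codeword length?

Repeatedly combine the two least-probable nodes; the expected code length is the sum of the merged weights.
merge 29/1000 + 3/40 → 13/125
merge 41/500 + 13/125 → 93/500
merge 14/125 + 117/1000 → 229/1000
merge 73/500 + 93/500 → 83/250
merge 109/500 + 221/1000 → 439/1000
merge 229/1000 + 83/250 → 561/1000
merge 439/1000 + 561/1000 → 1
L = 13/125 + 93/500 + 229/1000 + 83/250 + 439/1000 + 561/1000 + 1 = 2851/1000 = 2.851 bits/symbol.

2.851 bits/symbol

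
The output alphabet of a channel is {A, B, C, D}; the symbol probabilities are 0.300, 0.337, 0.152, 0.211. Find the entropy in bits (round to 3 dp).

1.937 bits

H = −Σ pᵢ log₂ pᵢ.
−0.300·log₂(0.300) = 0.5211
−0.337·log₂(0.337) = 0.5288
−0.152·log₂(0.152) = 0.4131
−0.211·log₂(0.211) = 0.4736
Sum ≈ 1.9366 → 1.937 bits.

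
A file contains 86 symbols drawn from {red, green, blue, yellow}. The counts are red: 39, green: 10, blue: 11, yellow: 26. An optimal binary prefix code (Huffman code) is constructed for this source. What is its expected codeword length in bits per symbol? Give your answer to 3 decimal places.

1.791 bits/symbol

Probabilities are the counts divided by 86.
Repeatedly combine the two least-probable nodes; the expected code length is the sum of the merged weights.
merge 5/43 + 11/86 → 21/86
merge 21/86 + 13/43 → 47/86
merge 39/86 + 47/86 → 1
L = 21/86 + 47/86 + 1 = 77/43 ≈ 1.791 bits/symbol.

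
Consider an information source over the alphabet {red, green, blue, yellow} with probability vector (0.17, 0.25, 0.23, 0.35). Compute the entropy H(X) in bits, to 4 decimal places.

1.9524 bits

H = −Σ pᵢ log₂ pᵢ.
−0.17·log₂(0.17) = 0.4346
−0.25·log₂(0.25) = 0.5000
−0.23·log₂(0.23) = 0.4877
−0.35·log₂(0.35) = 0.5301
Sum ≈ 1.9524 → 1.9524 bits.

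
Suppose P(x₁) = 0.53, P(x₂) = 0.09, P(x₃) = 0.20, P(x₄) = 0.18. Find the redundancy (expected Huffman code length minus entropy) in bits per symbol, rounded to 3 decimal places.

0.032 bits

Entropy H = −Σ p log₂ p ≈ 1.7078 bits.
Huffman merges: 9/100+9/50→27/100; 1/5+27/100→47/100; 47/100+53/100→1. L = 87/50 ≈ 1.7400.
L − H = 1.7400 − 1.7078 = 0.032 bits.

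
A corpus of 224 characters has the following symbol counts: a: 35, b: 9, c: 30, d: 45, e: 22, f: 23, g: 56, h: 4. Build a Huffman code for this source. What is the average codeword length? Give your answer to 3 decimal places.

2.763 bits/symbol

Probabilities are the counts divided by 224.
Repeatedly combine the two least-probable nodes; the expected code length is the sum of the merged weights.
merge 1/56 + 9/224 → 13/224
merge 13/224 + 11/112 → 5/32
merge 23/224 + 15/112 → 53/224
merge 5/32 + 5/32 → 5/16
merge 45/224 + 53/224 → 7/16
merge 1/4 + 5/16 → 9/16
merge 7/16 + 9/16 → 1
L = 13/224 + 5/32 + 53/224 + 5/16 + 7/16 + 9/16 + 1 = 619/224 ≈ 2.763 bits/symbol.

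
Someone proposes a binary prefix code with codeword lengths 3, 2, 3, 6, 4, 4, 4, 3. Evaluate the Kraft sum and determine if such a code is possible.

0.828125; yes

With common denominator 2^6 = 64: Σ 2^(−ℓᵢ) = 8/64 + 16/64 + 8/64 + 1/64 + 4/64 + 4/64 + 4/64 + 8/64 = 53/64 = 0.828125.
Kraft's inequality requires Σ ≤ 1; here Σ = 0.828125 ≤ 1, so such a prefix code exists.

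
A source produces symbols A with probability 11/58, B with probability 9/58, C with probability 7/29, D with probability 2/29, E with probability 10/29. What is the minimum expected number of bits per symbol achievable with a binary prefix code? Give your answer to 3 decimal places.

2.224 bits/symbol

Repeatedly combine the two least-probable nodes; the expected code length is the sum of the merged weights.
merge 2/29 + 9/58 → 13/58
merge 11/58 + 13/58 → 12/29
merge 7/29 + 10/29 → 17/29
merge 12/29 + 17/29 → 1
L = 13/58 + 12/29 + 17/29 + 1 = 129/58 ≈ 2.224 bits/symbol.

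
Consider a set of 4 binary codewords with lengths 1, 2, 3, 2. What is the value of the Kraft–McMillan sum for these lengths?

1.125

With common denominator 2^3 = 8: Σ 2^(−ℓᵢ) = 4/8 + 2/8 + 1/8 + 2/8 = 9/8 = 1.125.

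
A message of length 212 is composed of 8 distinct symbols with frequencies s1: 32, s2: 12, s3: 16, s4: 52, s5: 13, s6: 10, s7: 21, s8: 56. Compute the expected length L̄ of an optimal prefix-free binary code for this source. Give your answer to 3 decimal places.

2.731 bits/symbol

Probabilities are the counts divided by 212.
Repeatedly combine the two least-probable nodes; the expected code length is the sum of the merged weights.
merge 5/106 + 3/53 → 11/106
merge 13/212 + 4/53 → 29/212
merge 21/212 + 11/106 → 43/212
merge 29/212 + 8/53 → 61/212
merge 43/212 + 13/53 → 95/212
merge 14/53 + 61/212 → 117/212
merge 95/212 + 117/212 → 1
L = 11/106 + 29/212 + 43/212 + 61/212 + 95/212 + 117/212 + 1 = 579/212 ≈ 2.731 bits/symbol.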